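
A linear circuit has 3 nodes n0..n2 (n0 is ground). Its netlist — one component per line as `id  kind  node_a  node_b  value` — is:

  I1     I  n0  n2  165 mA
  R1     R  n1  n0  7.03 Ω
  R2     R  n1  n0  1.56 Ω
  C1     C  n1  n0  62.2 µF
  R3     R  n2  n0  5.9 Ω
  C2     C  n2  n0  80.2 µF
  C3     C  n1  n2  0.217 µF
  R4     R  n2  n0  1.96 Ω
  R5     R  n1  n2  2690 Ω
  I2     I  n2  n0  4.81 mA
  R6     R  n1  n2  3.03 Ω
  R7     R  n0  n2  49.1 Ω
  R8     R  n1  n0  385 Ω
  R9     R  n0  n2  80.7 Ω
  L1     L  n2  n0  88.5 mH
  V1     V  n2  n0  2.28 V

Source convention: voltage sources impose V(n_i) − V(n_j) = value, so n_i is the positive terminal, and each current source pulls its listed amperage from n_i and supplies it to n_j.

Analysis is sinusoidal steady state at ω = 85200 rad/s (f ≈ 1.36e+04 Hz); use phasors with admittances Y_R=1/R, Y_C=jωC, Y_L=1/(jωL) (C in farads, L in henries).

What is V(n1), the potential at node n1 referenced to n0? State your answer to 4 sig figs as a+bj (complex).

MNA unknowns: 2 node voltages V₁..V_2 plus 1 source current (V1)
I1: z[0]−=0.165, z[2]+=0.165
R1: Y=0.1422+0.000j on G[1,0]
R2: Y=0.6410+0.000j on G[1,0]
C1: Y=0.000+5.299j on G[1,0]
R3: Y=0.1695+0.000j on G[2,0]
C2: Y=0.000+6.833j on G[2,0]
C3: Y=0.000+0.01849j on G[1,2]
R4: Y=0.5102+0.000j on G[2,0]
R5: Y=0.0003717+0.000j on G[1,2]
I2: z[2]−=0.00481, z[0]+=0.00481
R6: Y=0.3300+0.000j on G[1,2]
R7: Y=0.02037+0.000j on G[0,2]
R8: Y=0.002597+0.000j on G[1,0]
R9: Y=0.01239+0.000j on G[0,2]
L1: Y=0.000-0.0001326j on G[2,0]
V1: row V2−V0=2.28, i_V1 at 2,0
solve → V1=0.03607-0.1341j, V2=2.280+0.000j
aux → i_V1=-2.203-15.66j

0.03607-0.1341j V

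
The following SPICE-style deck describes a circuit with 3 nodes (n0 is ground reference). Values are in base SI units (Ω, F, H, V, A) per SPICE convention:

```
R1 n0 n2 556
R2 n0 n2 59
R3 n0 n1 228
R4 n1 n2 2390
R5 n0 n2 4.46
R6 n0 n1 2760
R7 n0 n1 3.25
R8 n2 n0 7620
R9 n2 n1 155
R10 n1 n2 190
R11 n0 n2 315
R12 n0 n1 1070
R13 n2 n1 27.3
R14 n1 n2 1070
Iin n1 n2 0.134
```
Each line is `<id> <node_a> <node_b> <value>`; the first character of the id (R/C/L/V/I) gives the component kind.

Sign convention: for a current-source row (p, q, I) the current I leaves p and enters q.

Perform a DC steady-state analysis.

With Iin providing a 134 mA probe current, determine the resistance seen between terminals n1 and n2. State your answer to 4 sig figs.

R_eq = 5.331 Ω

Element admittances at DC:
  Y(R1) = 0.001799 S between n0,n2
  Y(R2) = 0.01695 S between n0,n2
  Y(R3) = 0.004386 S between n0,n1
  Y(R4) = 0.0004184 S between n1,n2
  Y(R5) = 0.2242 S between n0,n2
  Y(R6) = 0.0003623 S between n0,n1
  Y(R7) = 0.3077 S between n0,n1
  Y(R8) = 0.0001312 S between n2,n0
  Y(R9) = 0.006452 S between n2,n1
  Y(R10) = 0.005263 S between n1,n2
  Y(R11) = 0.003175 S between n0,n2
  Y(R12) = 0.0009346 S between n0,n1
  Y(R13) = 0.03663 S between n2,n1
  Y(R14) = 0.0009346 S between n1,n2
  Iin: injects 0.134 A into n2 (from n1)
Assemble and solve the 2×2 MNA system:
  V(n1)=-0.3143  V(n2)=0.4000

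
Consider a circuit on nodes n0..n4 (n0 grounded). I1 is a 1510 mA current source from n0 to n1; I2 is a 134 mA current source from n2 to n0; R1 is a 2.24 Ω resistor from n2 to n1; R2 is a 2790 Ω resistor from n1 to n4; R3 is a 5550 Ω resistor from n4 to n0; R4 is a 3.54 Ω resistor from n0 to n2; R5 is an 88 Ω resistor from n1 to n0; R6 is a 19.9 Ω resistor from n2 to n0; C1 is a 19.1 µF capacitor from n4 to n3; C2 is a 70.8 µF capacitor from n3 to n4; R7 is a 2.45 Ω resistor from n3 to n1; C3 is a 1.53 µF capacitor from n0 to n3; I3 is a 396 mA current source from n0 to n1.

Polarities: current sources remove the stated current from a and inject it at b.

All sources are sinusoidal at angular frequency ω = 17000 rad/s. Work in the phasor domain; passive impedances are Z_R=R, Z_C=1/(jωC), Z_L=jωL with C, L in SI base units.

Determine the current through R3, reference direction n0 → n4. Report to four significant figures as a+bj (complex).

-0.001571+0.0003018j A

MNA unknowns: 4 node voltages V₁..V_4
I1: z[0]−=1.51, z[1]+=1.51
I2: z[2]−=0.134, z[0]+=0.134
R1: Y=0.4464+0.000j on G[2,1]
R2: Y=0.0003584+0.000j on G[1,4]
R3: Y=0.0001802+0.000j on G[4,0]
R4: Y=0.2825+0.000j on G[0,2]
R5: Y=0.01136+0.000j on G[1,0]
R6: Y=0.05025+0.000j on G[2,0]
C1: Y=0.000+0.3247j on G[4,3]
C2: Y=0.000+1.204j on G[3,4]
R7: Y=0.4082+0.000j on G[3,1]
C3: Y=0.000+0.02601j on G[0,3]
I3: z[0]−=0.396, z[1]+=0.396
solve → V1=8.832-1.121j, V2=4.888-0.6425j, V3=8.721-1.676j, V4=8.721-1.675j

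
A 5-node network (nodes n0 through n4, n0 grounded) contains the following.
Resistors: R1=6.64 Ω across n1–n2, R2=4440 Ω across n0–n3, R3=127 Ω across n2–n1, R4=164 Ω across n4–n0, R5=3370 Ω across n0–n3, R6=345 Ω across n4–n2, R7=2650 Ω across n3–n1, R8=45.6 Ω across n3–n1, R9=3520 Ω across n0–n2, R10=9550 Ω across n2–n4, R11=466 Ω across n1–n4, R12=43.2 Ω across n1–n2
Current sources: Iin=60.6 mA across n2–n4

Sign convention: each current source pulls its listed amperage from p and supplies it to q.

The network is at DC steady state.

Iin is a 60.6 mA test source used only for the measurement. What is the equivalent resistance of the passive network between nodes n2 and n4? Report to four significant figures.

Element admittances at DC:
  Y(R1) = 0.1506 S between n1,n2
  Y(R2) = 0.0002252 S between n0,n3
  Y(R3) = 0.007874 S between n2,n1
  Y(R4) = 0.006098 S between n4,n0
  Y(R5) = 0.0002967 S between n0,n3
  Y(R6) = 0.002899 S between n4,n2
  Y(R7) = 0.0003774 S between n3,n1
  Y(R8) = 0.02193 S between n3,n1
  Y(R9) = 0.0002841 S between n0,n2
  Y(R10) = 0.0001047 S between n2,n4
  Y(R11) = 0.002146 S between n1,n4
  Y(R12) = 0.02315 S between n1,n2
  Iin: injects 0.0606 A into n4 (from n2)
Assemble and solve the 4×4 MNA system:
  V(n1)=-9.084  V(n2)=-9.231  V(n3)=-8.876  V(n4)=1.190

R_eq = 172.0 Ω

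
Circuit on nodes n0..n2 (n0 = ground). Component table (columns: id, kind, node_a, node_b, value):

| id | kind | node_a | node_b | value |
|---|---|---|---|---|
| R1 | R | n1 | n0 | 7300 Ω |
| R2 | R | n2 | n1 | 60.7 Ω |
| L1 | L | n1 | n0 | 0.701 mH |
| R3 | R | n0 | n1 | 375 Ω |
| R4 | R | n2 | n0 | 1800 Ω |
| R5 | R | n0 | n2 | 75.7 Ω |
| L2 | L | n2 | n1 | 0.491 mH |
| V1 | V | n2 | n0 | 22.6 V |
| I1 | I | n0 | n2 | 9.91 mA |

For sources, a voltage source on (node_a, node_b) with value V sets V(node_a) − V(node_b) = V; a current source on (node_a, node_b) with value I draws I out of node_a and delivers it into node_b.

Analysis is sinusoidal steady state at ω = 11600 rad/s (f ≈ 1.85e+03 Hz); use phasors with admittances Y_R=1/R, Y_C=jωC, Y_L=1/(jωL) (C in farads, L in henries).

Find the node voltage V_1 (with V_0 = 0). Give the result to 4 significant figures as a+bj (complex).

Element admittances at ω=11600 rad/s:
  Y(R1) = 0.0001370+0.000j S between n1,n0
  Y(R2) = 0.01647+0.000j S between n2,n1
  Y(L1) = 0.000-0.1230j S between n1,n0
  Y(R3) = 0.002667+0.000j S between n0,n1
  Y(R4) = 0.0005556+0.000j S between n2,n0
  Y(R5) = 0.01321+0.000j S between n0,n2
  Y(L2) = 0.000-0.1756j S between n2,n1
  V1: constraint V(n2)−V(n0) = 22.6
  I1: injects 0.00991 A into n2 (from n0)
Assemble and solve the 3×3 MNA system:
  V(n1)=13.32+0.3873j  V(n2)=22.60+0.000j
  i(V1)=-0.3862+1.636j

13.32+0.3873j V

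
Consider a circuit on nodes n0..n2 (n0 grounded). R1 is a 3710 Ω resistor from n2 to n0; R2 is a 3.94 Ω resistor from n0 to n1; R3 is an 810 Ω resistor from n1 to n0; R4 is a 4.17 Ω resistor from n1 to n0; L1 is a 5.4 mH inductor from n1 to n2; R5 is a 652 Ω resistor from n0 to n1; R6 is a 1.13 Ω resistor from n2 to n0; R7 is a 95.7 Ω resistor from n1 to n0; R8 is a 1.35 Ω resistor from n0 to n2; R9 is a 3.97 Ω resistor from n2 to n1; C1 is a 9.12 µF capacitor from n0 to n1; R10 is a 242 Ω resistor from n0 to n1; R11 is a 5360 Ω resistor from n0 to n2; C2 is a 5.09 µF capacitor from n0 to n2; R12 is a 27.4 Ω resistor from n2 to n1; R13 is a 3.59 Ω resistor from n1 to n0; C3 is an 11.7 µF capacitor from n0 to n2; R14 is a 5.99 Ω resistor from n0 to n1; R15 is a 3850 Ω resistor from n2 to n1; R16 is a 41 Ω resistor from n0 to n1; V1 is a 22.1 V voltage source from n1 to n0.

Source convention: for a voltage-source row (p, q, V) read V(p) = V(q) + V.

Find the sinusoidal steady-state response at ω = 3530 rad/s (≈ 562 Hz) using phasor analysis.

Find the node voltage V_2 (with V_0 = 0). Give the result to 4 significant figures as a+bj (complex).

Apply KCL at each of the 2 non-ground nodes and solve the resulting linear system.
Node n1: branches {R2, R3, R4, L1, R5, R7, R9, C1, R10, R12, R13, R14, R15, R16, V1} → V_1 = 22.10+0.000j
Node n2: branches {R1, L1, R6, R8, R9, R11, C2, R12, C3, R15} → V_2 = 3.329-0.6173j
Source currents: i(V1)=-27.13+0.09506j

3.329-0.6173j V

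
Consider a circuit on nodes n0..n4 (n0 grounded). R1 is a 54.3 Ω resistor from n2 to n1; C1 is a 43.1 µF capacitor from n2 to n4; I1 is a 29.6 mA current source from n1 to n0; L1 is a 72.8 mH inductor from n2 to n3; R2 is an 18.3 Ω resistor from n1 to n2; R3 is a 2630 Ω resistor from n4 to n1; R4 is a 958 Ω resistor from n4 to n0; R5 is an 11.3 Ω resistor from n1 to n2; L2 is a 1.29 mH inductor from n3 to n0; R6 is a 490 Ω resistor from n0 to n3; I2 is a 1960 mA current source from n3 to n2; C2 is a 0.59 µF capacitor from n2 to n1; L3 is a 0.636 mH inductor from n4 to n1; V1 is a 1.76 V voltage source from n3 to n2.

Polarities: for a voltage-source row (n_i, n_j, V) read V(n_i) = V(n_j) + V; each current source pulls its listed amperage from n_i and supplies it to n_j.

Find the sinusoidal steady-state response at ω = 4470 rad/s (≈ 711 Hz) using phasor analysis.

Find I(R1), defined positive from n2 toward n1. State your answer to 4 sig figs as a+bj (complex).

Apply KCL at each of the 4 non-ground nodes and solve the resulting linear system.
Node n1: branches {R1, I1, R2, R3, R5, C2, L3} → V_1 = -1.782-0.1078j
Node n2: branches {R1, C1, L1, R2, R5, I2, C2, V1} → V_2 = -1.762-0.1598j
Node n3: branches {L1, L2, R6, I2, V1} → V_3 = -0.002079-0.1598j
Node n4: branches {C1, R3, R4, L3} → V_4 = -1.805-0.03299j
Source currents: i(V1)=-1.932+0.005374j

0.0003590-0.0009571j A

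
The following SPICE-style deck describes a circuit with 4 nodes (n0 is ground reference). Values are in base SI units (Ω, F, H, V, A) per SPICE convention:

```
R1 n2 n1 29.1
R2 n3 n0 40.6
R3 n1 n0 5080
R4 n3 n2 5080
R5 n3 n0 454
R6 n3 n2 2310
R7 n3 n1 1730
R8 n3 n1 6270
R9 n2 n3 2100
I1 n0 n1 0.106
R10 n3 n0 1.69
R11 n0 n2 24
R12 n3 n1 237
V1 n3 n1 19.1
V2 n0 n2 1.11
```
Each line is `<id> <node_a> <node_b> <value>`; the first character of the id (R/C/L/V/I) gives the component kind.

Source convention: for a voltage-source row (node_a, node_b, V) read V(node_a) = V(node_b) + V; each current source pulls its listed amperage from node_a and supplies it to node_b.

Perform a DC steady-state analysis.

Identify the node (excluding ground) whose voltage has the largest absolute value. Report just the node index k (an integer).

1

Apply KCL at each of the 3 non-ground nodes and solve the resulting linear system.
Node n1: branches {R1, R3, R7, R8, I1, R12, V1} → V_1 = -17.99
Node n2: branches {R1, R4, R6, R9, R11, V2} → V_2 = -1.110
Node n3: branches {R2, R4, R5, R6, R7, R8, R9, R10, R12, V1} → V_3 = 1.111
Source currents: i(V1)=-0.7843, i(V2)=0.5313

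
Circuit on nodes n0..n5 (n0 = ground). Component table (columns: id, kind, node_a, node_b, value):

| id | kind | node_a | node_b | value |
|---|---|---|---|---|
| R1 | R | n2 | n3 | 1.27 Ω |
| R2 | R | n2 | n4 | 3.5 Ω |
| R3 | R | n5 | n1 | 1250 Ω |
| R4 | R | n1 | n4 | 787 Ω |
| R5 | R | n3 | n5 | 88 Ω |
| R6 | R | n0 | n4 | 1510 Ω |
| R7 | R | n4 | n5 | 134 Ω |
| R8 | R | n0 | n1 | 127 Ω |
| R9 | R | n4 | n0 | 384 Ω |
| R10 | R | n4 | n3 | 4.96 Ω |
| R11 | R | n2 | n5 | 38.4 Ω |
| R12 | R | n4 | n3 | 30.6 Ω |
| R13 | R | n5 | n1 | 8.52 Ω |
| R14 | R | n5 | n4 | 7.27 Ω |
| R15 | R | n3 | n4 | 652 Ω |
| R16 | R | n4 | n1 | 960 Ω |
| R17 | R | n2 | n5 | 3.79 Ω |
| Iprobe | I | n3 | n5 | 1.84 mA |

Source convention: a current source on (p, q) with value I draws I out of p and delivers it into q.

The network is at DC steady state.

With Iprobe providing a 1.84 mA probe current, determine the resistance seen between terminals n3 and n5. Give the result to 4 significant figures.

R_eq = 3.157 Ω

MNA unknowns: 5 node voltages V₁..V_5
R1: Y=0.7874 on G[2,3]
R2: Y=0.2857 on G[2,4]
R3: Y=0.0008000 on G[5,1]
R4: Y=0.001271 on G[1,4]
R5: Y=0.01136 on G[3,5]
R6: Y=0.0006623 on G[0,4]
R7: Y=0.007463 on G[4,5]
R8: Y=0.007874 on G[0,1]
R9: Y=0.002604 on G[4,0]
R10: Y=0.2016 on G[4,3]
R11: Y=0.02604 on G[2,5]
R12: Y=0.03268 on G[4,3]
R13: Y=0.1174 on G[5,1]
R14: Y=0.1376 on G[5,4]
R15: Y=0.001534 on G[3,4]
R16: Y=0.001042 on G[4,1]
R17: Y=0.2639 on G[2,5]
Iprobe: z[3]−=0.00184, z[5]+=0.00184
solve → V1=0.001075, V2=-0.002936, V3=-0.004590, V4=-0.002592, V5=0.001219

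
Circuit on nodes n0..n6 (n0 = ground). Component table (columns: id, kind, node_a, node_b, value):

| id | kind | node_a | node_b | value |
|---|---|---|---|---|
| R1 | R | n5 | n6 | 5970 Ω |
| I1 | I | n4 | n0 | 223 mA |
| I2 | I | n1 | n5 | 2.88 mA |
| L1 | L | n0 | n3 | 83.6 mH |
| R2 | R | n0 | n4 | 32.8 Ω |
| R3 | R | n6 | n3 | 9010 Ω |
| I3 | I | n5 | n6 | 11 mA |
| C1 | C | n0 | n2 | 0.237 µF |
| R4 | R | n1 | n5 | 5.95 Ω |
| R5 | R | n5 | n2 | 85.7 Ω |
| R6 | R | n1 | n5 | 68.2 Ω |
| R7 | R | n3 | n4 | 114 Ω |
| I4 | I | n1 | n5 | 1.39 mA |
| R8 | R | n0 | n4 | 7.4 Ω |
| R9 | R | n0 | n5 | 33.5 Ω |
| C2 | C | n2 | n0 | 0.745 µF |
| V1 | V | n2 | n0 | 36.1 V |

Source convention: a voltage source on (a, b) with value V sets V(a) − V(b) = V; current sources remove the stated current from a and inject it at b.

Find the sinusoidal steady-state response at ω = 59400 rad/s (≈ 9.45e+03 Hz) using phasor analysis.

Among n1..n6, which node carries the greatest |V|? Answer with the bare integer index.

MNA unknowns: 6 node voltages V₁..V_6 plus 1 source current (V1)
R1: Y=0.0001675+0.000j on G[5,6]
I1: z[4]−=0.223, z[0]+=0.223
I2: z[1]−=0.00288, z[5]+=0.00288
L1: Y=0.000-0.0002014j on G[0,3]
R2: Y=0.03049+0.000j on G[0,4]
R3: Y=0.0001110+0.000j on G[6,3]
I3: z[5]−=0.011, z[6]+=0.011
C1: Y=0.000+0.01408j on G[0,2]
R4: Y=0.1681+0.000j on G[1,5]
R5: Y=0.01167+0.000j on G[5,2]
R6: Y=0.01466+0.000j on G[1,5]
R7: Y=0.008772+0.000j on G[3,4]
I4: z[1]−=0.00139, z[5]+=0.00139
R8: Y=0.1351+0.000j on G[0,4]
R9: Y=0.02985+0.000j on G[0,5]
C2: Y=0.000+0.04425j on G[2,0]
V1: row V2−V0=36.1, i_V1 at 2,0
solve → V1=9.999-2.824e-05j, V2=36.10+0.000j, V3=-0.7336-0.01759j, V4=-1.316-0.0008849j, V5=10.02-2.824e-05j, V6=45.23-0.007028j
aux → i_V1=-0.3043-2.106j

6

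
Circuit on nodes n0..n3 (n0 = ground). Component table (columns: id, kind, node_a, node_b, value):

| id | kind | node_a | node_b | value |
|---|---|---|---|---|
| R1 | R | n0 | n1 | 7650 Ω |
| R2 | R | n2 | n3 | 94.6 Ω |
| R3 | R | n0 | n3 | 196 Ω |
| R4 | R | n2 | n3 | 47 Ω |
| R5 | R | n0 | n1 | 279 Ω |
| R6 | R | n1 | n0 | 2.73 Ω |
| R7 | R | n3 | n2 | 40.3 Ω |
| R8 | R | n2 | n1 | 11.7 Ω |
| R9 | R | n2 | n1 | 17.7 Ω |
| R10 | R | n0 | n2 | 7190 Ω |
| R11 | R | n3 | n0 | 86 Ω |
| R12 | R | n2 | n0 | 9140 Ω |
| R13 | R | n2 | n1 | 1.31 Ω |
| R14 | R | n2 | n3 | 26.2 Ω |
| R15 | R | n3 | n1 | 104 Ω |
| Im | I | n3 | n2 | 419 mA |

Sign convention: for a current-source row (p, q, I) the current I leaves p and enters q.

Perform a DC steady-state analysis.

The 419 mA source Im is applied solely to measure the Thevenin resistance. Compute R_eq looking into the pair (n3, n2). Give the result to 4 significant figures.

R_eq = 8.351 Ω

Apply KCL at each of the 3 non-ground nodes and solve the resulting linear system.
Node n1: branches {R1, R5, R6, R8, R9, R13, R15} → V_1 = 0.1470
Node n2: branches {R2, R4, R7, R8, R9, R10, R12, R13, R14, Im} → V_2 = 0.2433
Node n3: branches {R2, R3, R4, R7, R11, R14, R15, Im} → V_3 = -3.256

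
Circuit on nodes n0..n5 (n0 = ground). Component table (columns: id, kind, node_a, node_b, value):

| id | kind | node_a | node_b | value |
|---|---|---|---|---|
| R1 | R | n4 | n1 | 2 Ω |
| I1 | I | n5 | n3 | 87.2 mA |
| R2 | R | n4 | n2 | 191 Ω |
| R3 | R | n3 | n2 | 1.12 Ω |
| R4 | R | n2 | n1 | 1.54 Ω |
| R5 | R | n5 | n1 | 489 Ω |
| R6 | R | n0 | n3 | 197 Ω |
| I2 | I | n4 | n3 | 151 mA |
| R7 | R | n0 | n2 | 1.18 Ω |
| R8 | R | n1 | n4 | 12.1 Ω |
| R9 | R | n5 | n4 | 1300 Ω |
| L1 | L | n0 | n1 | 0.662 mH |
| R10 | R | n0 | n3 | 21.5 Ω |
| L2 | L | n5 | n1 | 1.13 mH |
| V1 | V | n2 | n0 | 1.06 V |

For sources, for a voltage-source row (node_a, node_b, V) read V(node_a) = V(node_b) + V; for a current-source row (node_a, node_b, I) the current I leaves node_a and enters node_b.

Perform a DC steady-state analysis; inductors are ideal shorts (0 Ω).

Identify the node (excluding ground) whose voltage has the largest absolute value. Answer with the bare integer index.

Apply KCL at each of the 5 non-ground nodes and solve the resulting linear system.
Node n1: branches {R1, R4, R5, R8, L1, L2} → V_1 = 0.000
Node n2: branches {R2, R3, R4, R7, V1} → V_2 = 1.060
Node n3: branches {I1, R3, R6, I2, R10} → V_3 = 1.254
Node n4: branches {R1, R2, I2, R8, R9} → V_4 = -0.2471
Node n5: branches {I1, R5, R9, L2} → V_5 = 0.000
Source currents: i(L1)=-0.4570, i(L2)=-0.08739, i(V1)=-1.420

3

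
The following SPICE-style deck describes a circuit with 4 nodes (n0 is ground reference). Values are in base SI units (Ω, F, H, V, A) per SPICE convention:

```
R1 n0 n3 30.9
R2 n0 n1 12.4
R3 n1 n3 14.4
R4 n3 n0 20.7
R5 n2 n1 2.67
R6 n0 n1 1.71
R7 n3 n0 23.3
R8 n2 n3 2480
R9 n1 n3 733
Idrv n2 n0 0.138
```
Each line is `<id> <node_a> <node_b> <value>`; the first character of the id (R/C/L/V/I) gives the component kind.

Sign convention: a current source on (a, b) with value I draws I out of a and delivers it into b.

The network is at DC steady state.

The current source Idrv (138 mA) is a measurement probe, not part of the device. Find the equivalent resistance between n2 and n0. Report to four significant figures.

R_eq = 4.072 Ω

Apply KCL at each of the 3 non-ground nodes and solve the resulting linear system.
Node n1: branches {R2, R3, R5, R6, R9} → V_1 = -0.1941
Node n2: branches {R5, R8, Idrv} → V_2 = -0.5620
Node n3: branches {R1, R3, R4, R7, R8, R9} → V_3 = -0.07170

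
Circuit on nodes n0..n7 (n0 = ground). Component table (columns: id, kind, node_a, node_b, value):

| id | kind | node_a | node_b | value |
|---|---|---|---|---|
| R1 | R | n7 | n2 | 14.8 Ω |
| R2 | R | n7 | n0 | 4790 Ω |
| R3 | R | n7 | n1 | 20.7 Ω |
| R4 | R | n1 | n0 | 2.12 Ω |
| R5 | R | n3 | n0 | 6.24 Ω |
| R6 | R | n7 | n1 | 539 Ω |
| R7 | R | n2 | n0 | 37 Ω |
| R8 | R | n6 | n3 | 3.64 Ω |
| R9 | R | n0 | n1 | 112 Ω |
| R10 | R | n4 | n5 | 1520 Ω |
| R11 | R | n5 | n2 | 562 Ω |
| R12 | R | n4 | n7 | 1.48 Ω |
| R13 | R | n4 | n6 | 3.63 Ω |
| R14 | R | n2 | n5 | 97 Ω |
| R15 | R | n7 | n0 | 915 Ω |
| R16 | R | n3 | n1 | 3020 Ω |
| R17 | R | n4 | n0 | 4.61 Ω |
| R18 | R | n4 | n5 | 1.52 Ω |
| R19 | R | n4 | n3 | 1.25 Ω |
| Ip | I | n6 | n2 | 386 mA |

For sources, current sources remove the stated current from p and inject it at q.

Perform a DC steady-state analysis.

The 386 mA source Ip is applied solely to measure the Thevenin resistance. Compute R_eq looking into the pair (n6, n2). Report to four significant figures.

Apply KCL at each of the 7 non-ground nodes and solve the resulting linear system.
Node n1: branches {R3, R4, R6, R9, R16} → V_1 = 0.01187
Node n2: branches {R1, R7, R11, R14, Ip} → V_2 = 3.683
Node n3: branches {R5, R8, R16, R19} → V_3 = -0.3620
Node n4: branches {R10, R12, R13, R17, R18, R19} → V_4 = -0.2185
Node n5: branches {R10, R11, R14, R18} → V_5 = -0.1481
Node n6: branches {R8, R13, Ip} → V_6 = -0.9917
Node n7: branches {R1, R2, R3, R6, R12, R15} → V_7 = 0.1281

R_eq = 12.11 Ω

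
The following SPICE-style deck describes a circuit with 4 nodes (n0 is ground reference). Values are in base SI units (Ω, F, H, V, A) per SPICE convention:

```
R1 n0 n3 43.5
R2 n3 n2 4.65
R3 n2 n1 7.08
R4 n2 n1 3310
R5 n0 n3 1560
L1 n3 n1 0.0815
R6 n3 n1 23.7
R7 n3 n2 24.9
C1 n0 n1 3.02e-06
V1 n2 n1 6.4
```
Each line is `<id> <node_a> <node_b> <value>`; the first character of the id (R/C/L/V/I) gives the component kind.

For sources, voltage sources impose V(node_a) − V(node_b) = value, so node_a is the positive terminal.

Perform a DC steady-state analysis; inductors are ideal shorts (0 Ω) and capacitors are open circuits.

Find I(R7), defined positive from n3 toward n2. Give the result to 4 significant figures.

-0.2570 A

Apply KCL at each of the 3 non-ground nodes and solve the resulting linear system.
Node n1: branches {R3, R4, L1, R6, C1, V1} → V_1 = 0.000
Node n2: branches {R2, R3, R4, R7, V1} → V_2 = 6.400
Node n3: branches {R1, R2, R5, L1, R6, R7} → V_3 = 0.000
Source currents: i(L1)=1.633, i(V1)=-2.539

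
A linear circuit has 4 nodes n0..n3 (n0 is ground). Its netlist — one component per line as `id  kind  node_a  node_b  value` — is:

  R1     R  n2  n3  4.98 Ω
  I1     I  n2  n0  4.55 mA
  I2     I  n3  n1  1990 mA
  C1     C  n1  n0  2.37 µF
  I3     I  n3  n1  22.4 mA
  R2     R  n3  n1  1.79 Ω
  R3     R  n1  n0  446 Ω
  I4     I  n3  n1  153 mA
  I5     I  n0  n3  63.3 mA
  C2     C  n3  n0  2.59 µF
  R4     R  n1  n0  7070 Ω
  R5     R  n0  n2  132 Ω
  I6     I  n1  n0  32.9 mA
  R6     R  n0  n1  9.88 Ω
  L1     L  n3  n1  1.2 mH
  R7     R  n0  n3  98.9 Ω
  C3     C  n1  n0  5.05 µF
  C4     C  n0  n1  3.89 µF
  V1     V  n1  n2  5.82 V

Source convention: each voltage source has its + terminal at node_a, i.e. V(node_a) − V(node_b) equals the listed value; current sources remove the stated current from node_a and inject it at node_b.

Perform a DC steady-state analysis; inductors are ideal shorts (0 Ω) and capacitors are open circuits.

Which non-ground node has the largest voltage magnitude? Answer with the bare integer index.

2

Apply KCL at each of the 3 non-ground nodes and solve the resulting linear system.
Node n1: branches {I2, C1, I3, R2, R3, I4, R4, I6, R6, L1, C3, C4, V1} → V_1 = 0.5767
Node n2: branches {R1, I1, R5, V1} → V_2 = -5.243
Node n3: branches {R1, I2, I3, R2, I4, I5, C2, L1, R7} → V_3 = 0.5767
Source currents: i(L1)=-3.277, i(V1)=-1.204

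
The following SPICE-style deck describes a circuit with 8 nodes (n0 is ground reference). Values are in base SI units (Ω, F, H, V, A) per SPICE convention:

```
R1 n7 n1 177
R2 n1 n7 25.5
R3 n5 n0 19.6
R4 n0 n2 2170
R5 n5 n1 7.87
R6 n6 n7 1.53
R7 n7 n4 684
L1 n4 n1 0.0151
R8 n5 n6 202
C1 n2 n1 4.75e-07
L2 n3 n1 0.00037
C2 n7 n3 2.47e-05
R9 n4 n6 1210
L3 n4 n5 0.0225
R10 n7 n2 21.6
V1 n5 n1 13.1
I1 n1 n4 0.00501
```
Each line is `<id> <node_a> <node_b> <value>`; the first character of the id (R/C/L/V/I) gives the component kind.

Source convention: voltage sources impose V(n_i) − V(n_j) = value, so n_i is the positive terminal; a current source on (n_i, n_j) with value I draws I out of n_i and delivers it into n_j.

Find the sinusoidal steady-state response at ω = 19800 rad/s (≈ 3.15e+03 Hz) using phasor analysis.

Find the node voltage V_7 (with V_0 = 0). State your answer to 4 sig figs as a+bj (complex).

-12.85+0.4020j V

Element admittances at ω=19800 rad/s:
  Y(R1) = 0.005650+0.000j S between n7,n1
  Y(R2) = 0.03922+0.000j S between n1,n7
  Y(R3) = 0.05102+0.000j S between n5,n0
  Y(R4) = 0.0004608+0.000j S between n0,n2
  Y(R5) = 0.1271+0.000j S between n5,n1
  Y(R6) = 0.6536+0.000j S between n6,n7
  Y(R7) = 0.001462+0.000j S between n7,n4
  Y(L1) = 0.000-0.003345j S between n4,n1
  Y(R8) = 0.004950+0.000j S between n5,n6
  Y(C1) = 0.000+0.009405j S between n2,n1
  Y(L2) = 0.000-0.1365j S between n3,n1
  Y(C2) = 0.000+0.4891j S between n7,n3
  Y(R9) = 0.0008264+0.000j S between n4,n6
  Y(L3) = 0.000-0.002245j S between n4,n5
  Y(R10) = 0.04630+0.000j S between n7,n2
  V1: constraint V(n5)−V(n1) = 13.1
  I1: injects 0.00501 A into n4 (from n1)
Assemble and solve the 8×8 MNA system:
  V(n1)=-12.99-0.002988j  V(n2)=-12.65+0.3308j  V(n3)=-12.79+0.5588j  V(n4)=-8.282-0.9599j  V(n5)=0.1143-0.002988j  V(n6)=-12.74+0.3972j  V(n7)=-12.85+0.4020j
  i(V1)=-1.736+0.02098j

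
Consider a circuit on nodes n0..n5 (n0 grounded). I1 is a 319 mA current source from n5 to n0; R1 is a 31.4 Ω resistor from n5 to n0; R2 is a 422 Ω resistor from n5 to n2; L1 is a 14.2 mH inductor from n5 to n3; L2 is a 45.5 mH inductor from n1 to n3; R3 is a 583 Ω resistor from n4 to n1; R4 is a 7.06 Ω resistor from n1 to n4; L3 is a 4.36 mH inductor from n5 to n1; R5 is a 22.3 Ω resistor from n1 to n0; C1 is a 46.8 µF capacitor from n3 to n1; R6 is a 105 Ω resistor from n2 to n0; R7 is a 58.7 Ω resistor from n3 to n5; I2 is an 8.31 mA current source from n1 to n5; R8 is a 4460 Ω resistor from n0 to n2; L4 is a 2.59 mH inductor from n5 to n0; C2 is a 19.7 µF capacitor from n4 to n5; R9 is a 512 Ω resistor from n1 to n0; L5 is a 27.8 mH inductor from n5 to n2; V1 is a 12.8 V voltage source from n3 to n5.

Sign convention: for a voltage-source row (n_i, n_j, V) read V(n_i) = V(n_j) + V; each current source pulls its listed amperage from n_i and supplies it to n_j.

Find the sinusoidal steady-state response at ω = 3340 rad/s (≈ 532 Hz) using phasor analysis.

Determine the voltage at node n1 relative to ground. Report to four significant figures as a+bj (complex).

11.02-0.08791j V

Apply KCL at each of the 5 non-ground nodes and solve the resulting linear system.
Node n1: branches {L2, R3, R4, L3, R5, C1, I2, R9} → V_1 = 11.02-0.08791j
Node n2: branches {R2, R6, R8, L5} → V_2 = -3.648-2.695j
Node n3: branches {L1, L2, C1, R7, V1} → V_3 = 10.79-6.356j
Node n4: branches {R3, R4, C2} → V_4 = 11.12-6.118j
Node n5: branches {I1, R1, R2, L1, L3, R7, I2, L4, C2, L5, V1} → V_5 = -2.014-6.356j
Source currents: i(V1)=-1.157+0.3042j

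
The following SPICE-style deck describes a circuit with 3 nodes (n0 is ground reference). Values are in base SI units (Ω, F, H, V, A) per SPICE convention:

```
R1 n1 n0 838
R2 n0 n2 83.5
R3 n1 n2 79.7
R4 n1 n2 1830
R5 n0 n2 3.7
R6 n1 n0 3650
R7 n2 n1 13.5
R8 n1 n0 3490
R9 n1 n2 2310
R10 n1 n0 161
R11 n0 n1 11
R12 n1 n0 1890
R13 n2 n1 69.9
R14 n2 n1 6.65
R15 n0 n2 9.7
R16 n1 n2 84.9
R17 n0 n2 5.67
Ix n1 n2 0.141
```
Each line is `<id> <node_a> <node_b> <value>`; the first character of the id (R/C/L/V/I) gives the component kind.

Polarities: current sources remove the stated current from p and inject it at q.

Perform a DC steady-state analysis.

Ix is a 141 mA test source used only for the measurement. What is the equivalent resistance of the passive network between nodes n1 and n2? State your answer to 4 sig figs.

R_eq = 2.869 Ω

Apply KCL at each of the 2 non-ground nodes and solve the resulting linear system.
Node n1: branches {R1, R3, R4, R6, R7, R8, R9, R10, R11, R12, R13, R14, R16, Ix} → V_1 = -0.3437
Node n2: branches {R2, R3, R4, R5, R7, R9, R13, R14, R15, R16, R17, Ix} → V_2 = 0.06083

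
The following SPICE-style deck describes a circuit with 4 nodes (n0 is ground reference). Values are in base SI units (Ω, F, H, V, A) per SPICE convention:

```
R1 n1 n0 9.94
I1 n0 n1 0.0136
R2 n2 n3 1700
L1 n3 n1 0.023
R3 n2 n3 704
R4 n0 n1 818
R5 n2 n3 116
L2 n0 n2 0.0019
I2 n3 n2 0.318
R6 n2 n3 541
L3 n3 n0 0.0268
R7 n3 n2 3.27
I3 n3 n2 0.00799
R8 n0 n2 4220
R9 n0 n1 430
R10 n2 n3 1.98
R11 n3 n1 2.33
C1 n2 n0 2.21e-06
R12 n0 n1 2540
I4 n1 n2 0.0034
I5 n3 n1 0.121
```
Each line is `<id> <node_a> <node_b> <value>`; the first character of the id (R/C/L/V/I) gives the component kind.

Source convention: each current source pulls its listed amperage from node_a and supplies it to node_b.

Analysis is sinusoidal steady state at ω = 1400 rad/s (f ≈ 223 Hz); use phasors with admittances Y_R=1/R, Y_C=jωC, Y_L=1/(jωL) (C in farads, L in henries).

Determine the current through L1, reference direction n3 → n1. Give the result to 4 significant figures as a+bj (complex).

MNA unknowns: 3 node voltages V₁..V_3
R1: Y=0.1006+0.000j on G[1,0]
I1: z[0]−=0.0136, z[1]+=0.0136
R2: Y=0.0005882+0.000j on G[2,3]
L1: Y=0.000-0.03106j on G[3,1]
R3: Y=0.001420+0.000j on G[2,3]
R4: Y=0.001222+0.000j on G[0,1]
R5: Y=0.008621+0.000j on G[2,3]
L2: Y=0.000-0.3759j on G[0,2]
I2: z[3]−=0.318, z[2]+=0.318
R6: Y=0.001848+0.000j on G[2,3]
L3: Y=0.000-0.02665j on G[3,0]
R7: Y=0.3058+0.000j on G[3,2]
I3: z[3]−=0.00799, z[2]+=0.00799
R8: Y=0.0002370+0.000j on G[0,2]
R9: Y=0.002326+0.000j on G[0,1]
R10: Y=0.5051+0.000j on G[2,3]
R11: Y=0.4292+0.000j on G[3,1]
C1: Y=0.000+0.003094j on G[2,0]
R12: Y=0.0003937+0.000j on G[0,1]
I4: z[1]−=0.0034, z[2]+=0.0034
I5: z[3]−=0.121, z[1]+=0.121
solve → V1=-0.03194+0.04008j, V2=0.03589+0.04346j, V3=-0.3445+0.02722j

-0.0003992+0.009706j A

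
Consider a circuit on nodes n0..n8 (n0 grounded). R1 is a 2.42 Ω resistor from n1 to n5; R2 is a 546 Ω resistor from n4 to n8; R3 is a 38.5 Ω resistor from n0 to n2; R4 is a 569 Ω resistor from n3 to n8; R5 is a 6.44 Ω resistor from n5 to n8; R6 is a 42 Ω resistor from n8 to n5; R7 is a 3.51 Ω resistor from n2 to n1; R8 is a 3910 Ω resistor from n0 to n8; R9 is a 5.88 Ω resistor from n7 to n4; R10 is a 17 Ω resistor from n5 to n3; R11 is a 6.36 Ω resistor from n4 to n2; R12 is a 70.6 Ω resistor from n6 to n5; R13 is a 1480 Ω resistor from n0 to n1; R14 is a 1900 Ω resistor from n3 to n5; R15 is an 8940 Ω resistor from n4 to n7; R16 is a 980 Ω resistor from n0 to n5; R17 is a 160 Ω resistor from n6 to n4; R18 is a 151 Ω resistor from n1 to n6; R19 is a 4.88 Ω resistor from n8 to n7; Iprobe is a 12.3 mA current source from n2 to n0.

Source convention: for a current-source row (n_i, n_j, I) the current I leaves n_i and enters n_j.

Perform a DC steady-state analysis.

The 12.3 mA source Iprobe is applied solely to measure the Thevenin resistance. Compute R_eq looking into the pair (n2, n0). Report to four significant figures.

R_eq = 35.83 Ω

Element admittances at DC:
  Y(R1) = 0.4132 S between n1,n5
  Y(R2) = 0.001832 S between n4,n8
  Y(R3) = 0.02597 S between n0,n2
  Y(R4) = 0.001757 S between n3,n8
  Y(R5) = 0.1553 S between n5,n8
  Y(R6) = 0.02381 S between n8,n5
  Y(R7) = 0.2849 S between n2,n1
  Y(R8) = 0.0002558 S between n0,n8
  Y(R9) = 0.1701 S between n7,n4
  Y(R10) = 0.05882 S between n5,n3
  Y(R11) = 0.1572 S between n4,n2
  Y(R12) = 0.01416 S between n6,n5
  Y(R13) = 0.0006757 S between n0,n1
  Y(R14) = 0.0005263 S between n3,n5
  Y(R15) = 0.0001119 S between n4,n7
  Y(R16) = 0.001020 S between n0,n5
  Y(R17) = 0.006250 S between n6,n4
  Y(R18) = 0.006623 S between n1,n6
  Y(R19) = 0.2049 S between n8,n7
  Iprobe: injects 0.0123 A into n0 (from n2)
Assemble and solve the 8×8 MNA system:
  V(n1)=-0.4383  V(n2)=-0.4407  V(n3)=-0.4374  V(n4)=-0.4395  V(n5)=-0.4374  V(n6)=-0.4381  V(n7)=-0.4385  V(n8)=-0.4377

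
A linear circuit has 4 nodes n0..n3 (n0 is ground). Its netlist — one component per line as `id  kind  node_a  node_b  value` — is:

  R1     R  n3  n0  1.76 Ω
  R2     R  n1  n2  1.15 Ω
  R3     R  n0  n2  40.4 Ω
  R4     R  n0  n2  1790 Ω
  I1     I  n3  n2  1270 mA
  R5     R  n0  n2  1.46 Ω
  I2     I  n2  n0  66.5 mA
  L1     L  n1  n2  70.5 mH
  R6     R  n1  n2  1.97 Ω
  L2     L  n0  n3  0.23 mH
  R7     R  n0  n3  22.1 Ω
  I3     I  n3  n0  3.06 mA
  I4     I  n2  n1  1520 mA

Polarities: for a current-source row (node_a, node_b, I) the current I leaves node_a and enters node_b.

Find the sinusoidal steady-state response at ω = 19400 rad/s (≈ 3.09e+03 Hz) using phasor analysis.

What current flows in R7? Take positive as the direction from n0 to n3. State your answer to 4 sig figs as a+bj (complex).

0.08285+0.03027j A

Element admittances at ω=19400 rad/s:
  Y(R1) = 0.5682+0.000j S between n3,n0
  Y(R2) = 0.8696+0.000j S between n1,n2
  Y(R3) = 0.02475+0.000j S between n0,n2
  Y(R4) = 0.0005587+0.000j S between n0,n2
  I1: injects 1.27 A into n2 (from n3)
  Y(R5) = 0.6849+0.000j S between n0,n2
  I2: injects 0.0665 A into n0 (from n2)
  Y(L1) = 0.000-0.0007312j S between n1,n2
  Y(R6) = 0.5076+0.000j S between n1,n2
  Y(L2) = 0.000-0.2241j S between n0,n3
  Y(R7) = 0.04525+0.000j S between n0,n3
  I3: injects 0.00306 A into n0 (from n3)
  I4: injects 1.52 A into n1 (from n2)
Assemble and solve the 3×3 MNA system:
  V(n1)=2.798+0.0005860j  V(n2)=1.694+0.000j  V(n3)=-1.831-0.6689j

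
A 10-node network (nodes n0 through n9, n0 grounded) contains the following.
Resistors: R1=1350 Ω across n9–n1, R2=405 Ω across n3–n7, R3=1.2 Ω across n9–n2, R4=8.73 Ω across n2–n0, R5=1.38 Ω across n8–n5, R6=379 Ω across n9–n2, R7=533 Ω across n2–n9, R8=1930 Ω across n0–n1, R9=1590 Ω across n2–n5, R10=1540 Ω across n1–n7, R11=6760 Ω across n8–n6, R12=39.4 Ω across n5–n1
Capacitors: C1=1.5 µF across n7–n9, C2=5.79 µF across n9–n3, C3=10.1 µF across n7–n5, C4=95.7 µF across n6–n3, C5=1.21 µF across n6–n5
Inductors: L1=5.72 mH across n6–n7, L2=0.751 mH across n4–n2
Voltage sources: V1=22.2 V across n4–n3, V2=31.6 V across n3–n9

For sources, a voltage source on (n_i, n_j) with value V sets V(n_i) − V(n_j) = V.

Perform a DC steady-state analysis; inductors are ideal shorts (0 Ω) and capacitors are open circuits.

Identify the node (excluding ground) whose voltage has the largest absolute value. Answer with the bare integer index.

MNA unknowns: 9 node voltages V₁..V_9 plus 4 source currents (L1, L2, V1, V2)
R1: Y=0.0007407 on G[9,1]
R2: Y=0.002469 on G[3,7]
R3: Y=0.8333 on G[9,2]
C1: Y=0.000 on G[7,9]
L1: row V6−V7=0, i_L1 at 6,7
C2: Y=0.000 on G[9,3]
R4: Y=0.1145 on G[2,0]
R5: Y=0.7246 on G[8,5]
R6: Y=0.002639 on G[9,2]
C3: Y=0.000 on G[7,5]
R7: Y=0.001876 on G[2,9]
R8: Y=0.0005181 on G[0,1]
R9: Y=0.0006289 on G[2,5]
C4: Y=0.000 on G[6,3]
R10: Y=0.0006494 on G[1,7]
L2: row V4−V2=0, i_L2 at 4,2
C5: Y=0.000 on G[6,5]
R11: Y=0.0001479 on G[8,6]
R12: Y=0.02538 on G[5,1]
V1: row V4−V3=22.2, i_V1 at 4,3
V2: row V3−V9=31.6, i_V2 at 3,9
solve → V1=-21.45, V2=0.09703, V3=-22.10, V4=0.09703, V5=-20.93, V6=-21.92, V7=-21.92, V8=-20.94, V9=-53.70
aux → i_L1=0.0001457, i_L2=45.10, i_V1=-45.10, i_V2=-45.10

9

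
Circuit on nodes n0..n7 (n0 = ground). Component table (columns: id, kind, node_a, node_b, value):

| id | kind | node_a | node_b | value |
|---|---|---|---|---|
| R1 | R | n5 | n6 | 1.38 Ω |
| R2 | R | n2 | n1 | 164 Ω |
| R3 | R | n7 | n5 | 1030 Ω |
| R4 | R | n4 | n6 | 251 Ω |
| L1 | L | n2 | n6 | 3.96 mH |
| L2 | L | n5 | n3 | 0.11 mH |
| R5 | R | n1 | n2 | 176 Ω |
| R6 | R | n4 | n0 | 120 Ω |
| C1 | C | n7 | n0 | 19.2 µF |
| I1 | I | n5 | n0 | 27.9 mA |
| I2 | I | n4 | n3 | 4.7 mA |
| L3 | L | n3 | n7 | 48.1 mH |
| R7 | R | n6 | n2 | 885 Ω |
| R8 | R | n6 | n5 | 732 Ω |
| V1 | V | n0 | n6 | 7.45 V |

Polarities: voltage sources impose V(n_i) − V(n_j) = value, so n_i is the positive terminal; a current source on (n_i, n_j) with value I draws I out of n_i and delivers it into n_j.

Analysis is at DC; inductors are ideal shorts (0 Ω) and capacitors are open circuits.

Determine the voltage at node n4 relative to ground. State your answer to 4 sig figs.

-2.791 V

Element admittances at DC:
  Y(R1) = 0.7246 S between n5,n6
  Y(R2) = 0.006098 S between n2,n1
  Y(R3) = 0.0009709 S between n7,n5
  Y(R4) = 0.003984 S between n4,n6
  L1: short n2↔n6 (DC inductor)
  L2: short n5↔n3 (DC inductor)
  Y(R5) = 0.005682 S between n1,n2
  Y(R6) = 0.008333 S between n4,n0
  Y(C1) = 0.000 S between n7,n0
  I1: injects 0.0279 A into n0 (from n5)
  I2: injects 0.0047 A into n3 (from n4)
  L3: short n3↔n7 (DC inductor)
  Y(R7) = 0.001130 S between n6,n2
  Y(R8) = 0.001366 S between n6,n5
  V1: constraint V(n0)−V(n6) = 7.45
Assemble and solve the 11×11 MNA system:
  V(n1)=-7.450  V(n2)=-7.450  V(n3)=-7.482  V(n4)=-2.791  V(n5)=-7.482  V(n6)=-7.450  V(n7)=-7.482
  i(L1)=0.000  i(L2)=-0.004700  i(L3)=0.000  i(V1)=0.004639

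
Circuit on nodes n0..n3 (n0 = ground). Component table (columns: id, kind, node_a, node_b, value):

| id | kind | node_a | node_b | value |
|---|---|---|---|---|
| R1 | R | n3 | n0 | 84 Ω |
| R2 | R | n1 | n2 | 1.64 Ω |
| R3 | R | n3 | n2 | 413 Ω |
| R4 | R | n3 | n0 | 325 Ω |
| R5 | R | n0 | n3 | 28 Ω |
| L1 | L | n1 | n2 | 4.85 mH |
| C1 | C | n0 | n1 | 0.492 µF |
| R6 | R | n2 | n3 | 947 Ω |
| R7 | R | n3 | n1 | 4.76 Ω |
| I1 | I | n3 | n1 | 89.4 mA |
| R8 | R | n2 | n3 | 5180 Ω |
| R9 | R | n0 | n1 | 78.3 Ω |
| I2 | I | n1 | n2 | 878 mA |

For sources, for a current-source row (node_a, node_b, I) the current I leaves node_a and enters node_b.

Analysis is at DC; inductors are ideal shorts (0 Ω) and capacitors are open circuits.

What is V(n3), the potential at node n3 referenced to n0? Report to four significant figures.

Element admittances at DC:
  Y(R1) = 0.01190 S between n3,n0
  Y(R2) = 0.6098 S between n1,n2
  Y(R3) = 0.002421 S between n3,n2
  Y(R4) = 0.003077 S between n3,n0
  Y(R5) = 0.03571 S between n0,n3
  L1: short n1↔n2 (DC inductor)
  Y(C1) = 0.000 S between n0,n1
  Y(R6) = 0.001056 S between n2,n3
  Y(R7) = 0.2101 S between n3,n1
  I1: injects 0.0894 A into n1 (from n3)
  Y(R8) = 0.0001931 S between n2,n3
  Y(R9) = 0.01277 S between n0,n1
  I2: injects 0.878 A into n2 (from n1)
Assemble and solve the 4×4 MNA system:
  V(n1)=0.3189  V(n2)=0.3189  V(n3)=-0.08033
  i(L1)=-0.8765

-0.08033 V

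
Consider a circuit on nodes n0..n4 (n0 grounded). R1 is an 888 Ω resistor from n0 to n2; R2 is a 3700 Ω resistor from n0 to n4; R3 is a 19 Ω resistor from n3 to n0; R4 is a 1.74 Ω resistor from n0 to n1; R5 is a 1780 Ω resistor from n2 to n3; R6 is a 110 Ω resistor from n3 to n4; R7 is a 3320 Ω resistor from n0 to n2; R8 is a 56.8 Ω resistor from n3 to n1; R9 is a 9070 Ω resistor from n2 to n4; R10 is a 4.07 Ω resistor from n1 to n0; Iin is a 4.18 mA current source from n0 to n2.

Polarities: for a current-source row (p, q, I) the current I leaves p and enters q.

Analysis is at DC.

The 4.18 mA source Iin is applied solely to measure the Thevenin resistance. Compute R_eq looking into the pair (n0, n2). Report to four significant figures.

R_eq = 478.1 Ω

Apply KCL at each of the 4 non-ground nodes and solve the resulting linear system.
Node n1: branches {R4, R8, R10} → V_1 = 0.0003959
Node n2: branches {R1, R5, R7, R9, Iin} → V_2 = 1.998
Node n3: branches {R3, R5, R6, R8} → V_3 = 0.01884
Node n4: branches {R2, R6, R9} → V_4 = 0.04135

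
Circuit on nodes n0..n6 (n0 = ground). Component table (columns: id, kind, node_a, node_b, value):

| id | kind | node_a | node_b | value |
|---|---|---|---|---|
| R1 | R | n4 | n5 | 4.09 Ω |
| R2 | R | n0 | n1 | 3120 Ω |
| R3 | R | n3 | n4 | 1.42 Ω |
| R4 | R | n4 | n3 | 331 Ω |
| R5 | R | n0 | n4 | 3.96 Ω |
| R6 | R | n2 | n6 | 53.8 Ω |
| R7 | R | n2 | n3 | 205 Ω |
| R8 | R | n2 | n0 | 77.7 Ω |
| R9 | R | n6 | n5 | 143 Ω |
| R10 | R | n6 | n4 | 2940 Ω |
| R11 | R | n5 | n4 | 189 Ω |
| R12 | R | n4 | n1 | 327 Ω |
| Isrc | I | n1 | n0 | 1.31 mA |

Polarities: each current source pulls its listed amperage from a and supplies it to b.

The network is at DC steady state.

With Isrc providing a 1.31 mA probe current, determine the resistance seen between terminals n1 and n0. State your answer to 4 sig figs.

R_eq = 299.1 Ω

MNA unknowns: 6 node voltages V₁..V_6
R1: Y=0.2445 on G[4,5]
R2: Y=0.0003205 on G[0,1]
R3: Y=0.7042 on G[3,4]
R4: Y=0.003021 on G[4,3]
R5: Y=0.2525 on G[0,4]
R6: Y=0.01859 on G[2,6]
R7: Y=0.004878 on G[2,3]
R8: Y=0.01287 on G[2,0]
R9: Y=0.006993 on G[6,5]
R10: Y=0.0003401 on G[6,4]
R11: Y=0.005291 on G[5,4]
R12: Y=0.003058 on G[4,1]
Isrc: z[1]−=0.00131, z[0]+=0.00131
solve → V1=-0.3919, V2=-0.002007, V3=-0.004570, V4=-0.004588, V5=-0.004537, V6=-0.002723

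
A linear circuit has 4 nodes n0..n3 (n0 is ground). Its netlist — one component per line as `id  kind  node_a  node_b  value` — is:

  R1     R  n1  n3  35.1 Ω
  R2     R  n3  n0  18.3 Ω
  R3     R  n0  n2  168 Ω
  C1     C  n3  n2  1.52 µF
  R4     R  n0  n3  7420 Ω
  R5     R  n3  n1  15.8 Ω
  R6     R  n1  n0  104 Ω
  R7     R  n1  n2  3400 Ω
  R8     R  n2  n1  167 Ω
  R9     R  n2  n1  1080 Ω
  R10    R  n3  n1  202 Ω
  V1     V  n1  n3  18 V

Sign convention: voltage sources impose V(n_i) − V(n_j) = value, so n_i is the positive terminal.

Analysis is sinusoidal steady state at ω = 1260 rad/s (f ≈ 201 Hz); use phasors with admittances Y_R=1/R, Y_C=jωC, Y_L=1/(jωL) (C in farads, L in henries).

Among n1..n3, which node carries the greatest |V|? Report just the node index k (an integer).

1

Element admittances at ω=1260 rad/s:
  Y(R1) = 0.02849+0.000j S between n1,n3
  Y(R2) = 0.05464+0.000j S between n3,n0
  Y(R3) = 0.005952+0.000j S between n0,n2
  Y(C1) = 0.000+0.001915j S between n3,n2
  Y(R4) = 0.0001348+0.000j S between n0,n3
  Y(R5) = 0.06329+0.000j S between n3,n1
  Y(R6) = 0.009615+0.000j S between n1,n0
  Y(R7) = 0.0002941+0.000j S between n1,n2
  Y(R8) = 0.005988+0.000j S between n2,n1
  Y(R9) = 0.0009259+0.000j S between n2,n1
  Y(R10) = 0.004950+0.000j S between n3,n1
  V1: constraint V(n1)−V(n3) = 18
Assemble and solve the 4×4 MNA system:
  V(n1)=14.60+0.1428j  V(n2)=7.749-1.545j  V(n3)=-3.404+0.1428j
  i(V1)=-1.931-0.01354j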